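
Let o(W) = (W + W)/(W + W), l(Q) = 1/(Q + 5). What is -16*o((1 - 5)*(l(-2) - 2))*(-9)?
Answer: 144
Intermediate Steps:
l(Q) = 1/(5 + Q)
o(W) = 1 (o(W) = (2*W)/((2*W)) = (2*W)*(1/(2*W)) = 1)
-16*o((1 - 5)*(l(-2) - 2))*(-9) = -16*1*(-9) = -16*(-9) = 144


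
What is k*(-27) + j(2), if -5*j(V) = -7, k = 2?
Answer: -263/5 ≈ -52.600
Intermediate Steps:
j(V) = 7/5 (j(V) = -⅕*(-7) = 7/5)
k*(-27) + j(2) = 2*(-27) + 7/5 = -54 + 7/5 = -263/5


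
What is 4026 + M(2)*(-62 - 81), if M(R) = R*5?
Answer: 2596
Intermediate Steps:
M(R) = 5*R
4026 + M(2)*(-62 - 81) = 4026 + (5*2)*(-62 - 81) = 4026 + 10*(-143) = 4026 - 1430 = 2596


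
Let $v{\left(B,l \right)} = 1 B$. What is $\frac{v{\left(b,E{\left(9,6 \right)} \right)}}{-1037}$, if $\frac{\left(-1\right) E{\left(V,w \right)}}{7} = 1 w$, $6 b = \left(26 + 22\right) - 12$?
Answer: $- \frac{6}{1037} \approx -0.0057859$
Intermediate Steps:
$b = 6$ ($b = \frac{\left(26 + 22\right) - 12}{6} = \frac{48 - 12}{6} = \frac{1}{6} \cdot 36 = 6$)
$E{\left(V,w \right)} = - 7 w$ ($E{\left(V,w \right)} = - 7 \cdot 1 w = - 7 w$)
$v{\left(B,l \right)} = B$
$\frac{v{\left(b,E{\left(9,6 \right)} \right)}}{-1037} = \frac{6}{-1037} = 6 \left(- \frac{1}{1037}\right) = - \frac{6}{1037}$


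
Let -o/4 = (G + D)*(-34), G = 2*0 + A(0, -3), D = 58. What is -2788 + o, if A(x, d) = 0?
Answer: 5100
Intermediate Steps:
G = 0 (G = 2*0 + 0 = 0 + 0 = 0)
o = 7888 (o = -4*(0 + 58)*(-34) = -232*(-34) = -4*(-1972) = 7888)
-2788 + o = -2788 + 7888 = 5100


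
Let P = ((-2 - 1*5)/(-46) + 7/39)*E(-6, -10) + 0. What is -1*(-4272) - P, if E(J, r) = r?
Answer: 3834959/897 ≈ 4275.3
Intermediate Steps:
P = -2975/897 (P = ((-2 - 1*5)/(-46) + 7/39)*(-10) + 0 = ((-2 - 5)*(-1/46) + 7*(1/39))*(-10) + 0 = (-7*(-1/46) + 7/39)*(-10) + 0 = (7/46 + 7/39)*(-10) + 0 = (595/1794)*(-10) + 0 = -2975/897 + 0 = -2975/897 ≈ -3.3166)
-1*(-4272) - P = -1*(-4272) - 1*(-2975/897) = 4272 + 2975/897 = 3834959/897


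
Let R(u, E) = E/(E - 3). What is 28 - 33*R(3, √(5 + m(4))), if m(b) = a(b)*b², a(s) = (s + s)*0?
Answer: 277/4 + 99*√5/4 ≈ 124.59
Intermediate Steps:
a(s) = 0 (a(s) = (2*s)*0 = 0)
m(b) = 0 (m(b) = 0*b² = 0)
R(u, E) = E/(-3 + E)
28 - 33*R(3, √(5 + m(4))) = 28 - 33*√(5 + 0)/(-3 + √(5 + 0)) = 28 - 33*√5/(-3 + √5)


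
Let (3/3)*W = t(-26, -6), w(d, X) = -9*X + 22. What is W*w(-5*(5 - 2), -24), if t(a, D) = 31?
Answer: 7378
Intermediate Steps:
w(d, X) = 22 - 9*X
W = 31
W*w(-5*(5 - 2), -24) = 31*(22 - 9*(-24)) = 31*(22 + 216) = 31*238 = 7378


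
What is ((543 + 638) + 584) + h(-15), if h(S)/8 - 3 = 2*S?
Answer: 1549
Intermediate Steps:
h(S) = 24 + 16*S (h(S) = 24 + 8*(2*S) = 24 + 16*S)
((543 + 638) + 584) + h(-15) = ((543 + 638) + 584) + (24 + 16*(-15)) = (1181 + 584) + (24 - 240) = 1765 - 216 = 1549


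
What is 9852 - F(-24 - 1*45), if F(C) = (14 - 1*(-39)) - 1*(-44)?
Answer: 9755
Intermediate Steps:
F(C) = 97 (F(C) = (14 + 39) + 44 = 53 + 44 = 97)
9852 - F(-24 - 1*45) = 9852 - 1*97 = 9852 - 97 = 9755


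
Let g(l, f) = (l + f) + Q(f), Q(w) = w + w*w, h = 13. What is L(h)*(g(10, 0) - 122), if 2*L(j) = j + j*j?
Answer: -10192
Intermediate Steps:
L(j) = j/2 + j²/2 (L(j) = (j + j*j)/2 = (j + j²)/2 = j/2 + j²/2)
Q(w) = w + w²
g(l, f) = f + l + f*(1 + f) (g(l, f) = (l + f) + f*(1 + f) = (f + l) + f*(1 + f) = f + l + f*(1 + f))
L(h)*(g(10, 0) - 122) = ((½)*13*(1 + 13))*((0 + 10 + 0*(1 + 0)) - 122) = ((½)*13*14)*((0 + 10 + 0*1) - 122) = 91*((0 + 10 + 0) - 122) = 91*(10 - 122) = 91*(-112) = -10192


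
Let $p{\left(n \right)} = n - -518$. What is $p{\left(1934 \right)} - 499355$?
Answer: $-496903$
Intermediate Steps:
$p{\left(n \right)} = 518 + n$ ($p{\left(n \right)} = n + 518 = 518 + n$)
$p{\left(1934 \right)} - 499355 = \left(518 + 1934\right) - 499355 = 2452 - 499355 = -496903$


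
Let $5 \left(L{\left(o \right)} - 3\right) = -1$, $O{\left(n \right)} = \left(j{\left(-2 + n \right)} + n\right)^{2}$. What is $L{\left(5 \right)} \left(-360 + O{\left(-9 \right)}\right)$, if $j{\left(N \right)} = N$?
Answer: $112$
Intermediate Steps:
$O{\left(n \right)} = \left(-2 + 2 n\right)^{2}$ ($O{\left(n \right)} = \left(\left(-2 + n\right) + n\right)^{2} = \left(-2 + 2 n\right)^{2}$)
$L{\left(o \right)} = \frac{14}{5}$ ($L{\left(o \right)} = 3 + \frac{1}{5} \left(-1\right) = 3 - \frac{1}{5} = \frac{14}{5}$)
$L{\left(5 \right)} \left(-360 + O{\left(-9 \right)}\right) = \frac{14 \left(-360 + 4 \left(-1 - 9\right)^{2}\right)}{5} = \frac{14 \left(-360 + 4 \left(-10\right)^{2}\right)}{5} = \frac{14 \left(-360 + 4 \cdot 100\right)}{5} = \frac{14 \left(-360 + 400\right)}{5} = \frac{14}{5} \cdot 40 = 112$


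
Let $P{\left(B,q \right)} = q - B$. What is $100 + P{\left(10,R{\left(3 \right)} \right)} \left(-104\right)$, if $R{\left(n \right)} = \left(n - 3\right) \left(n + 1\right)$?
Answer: $1140$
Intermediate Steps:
$R{\left(n \right)} = \left(1 + n\right) \left(-3 + n\right)$ ($R{\left(n \right)} = \left(-3 + n\right) \left(1 + n\right) = \left(1 + n\right) \left(-3 + n\right)$)
$100 + P{\left(10,R{\left(3 \right)} \right)} \left(-104\right) = 100 + \left(\left(-3 + 3^{2} - 6\right) - 10\right) \left(-104\right) = 100 + \left(\left(-3 + 9 - 6\right) - 10\right) \left(-104\right) = 100 + \left(0 - 10\right) \left(-104\right) = 100 - -1040 = 100 + 1040 = 1140$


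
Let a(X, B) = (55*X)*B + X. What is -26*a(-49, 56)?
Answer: 3925194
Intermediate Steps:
a(X, B) = X + 55*B*X (a(X, B) = 55*B*X + X = X + 55*B*X)
-26*a(-49, 56) = -(-1274)*(1 + 55*56) = -(-1274)*(1 + 3080) = -(-1274)*3081 = -26*(-150969) = 3925194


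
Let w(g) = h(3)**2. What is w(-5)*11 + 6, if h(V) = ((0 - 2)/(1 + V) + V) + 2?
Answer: 915/4 ≈ 228.75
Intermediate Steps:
h(V) = 2 + V - 2/(1 + V) (h(V) = (-2/(1 + V) + V) + 2 = (V - 2/(1 + V)) + 2 = 2 + V - 2/(1 + V))
w(g) = 81/4 (w(g) = (3*(3 + 3)/(1 + 3))**2 = (3*6/4)**2 = (3*(1/4)*6)**2 = (9/2)**2 = 81/4)
w(-5)*11 + 6 = (81/4)*11 + 6 = 891/4 + 6 = 915/4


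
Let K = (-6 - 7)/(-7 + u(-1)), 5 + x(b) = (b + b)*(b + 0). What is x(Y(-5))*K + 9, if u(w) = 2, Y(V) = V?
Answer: 126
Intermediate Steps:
x(b) = -5 + 2*b² (x(b) = -5 + (b + b)*(b + 0) = -5 + (2*b)*b = -5 + 2*b²)
K = 13/5 (K = (-6 - 7)/(-7 + 2) = -13/(-5) = -13*(-⅕) = 13/5 ≈ 2.6000)
x(Y(-5))*K + 9 = (-5 + 2*(-5)²)*(13/5) + 9 = (-5 + 2*25)*(13/5) + 9 = (-5 + 50)*(13/5) + 9 = 45*(13/5) + 9 = 117 + 9 = 126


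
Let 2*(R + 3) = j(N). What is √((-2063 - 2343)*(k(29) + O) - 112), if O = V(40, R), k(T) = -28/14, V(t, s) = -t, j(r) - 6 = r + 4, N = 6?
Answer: 2*√46235 ≈ 430.05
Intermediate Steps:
j(r) = 10 + r (j(r) = 6 + (r + 4) = 6 + (4 + r) = 10 + r)
R = 5 (R = -3 + (10 + 6)/2 = -3 + (½)*16 = -3 + 8 = 5)
k(T) = -2 (k(T) = -28*1/14 = -2)
O = -40 (O = -1*40 = -40)
√((-2063 - 2343)*(k(29) + O) - 112) = √((-2063 - 2343)*(-2 - 40) - 112) = √(-4406*(-42) - 112) = √(185052 - 112) = √184940 = 2*√46235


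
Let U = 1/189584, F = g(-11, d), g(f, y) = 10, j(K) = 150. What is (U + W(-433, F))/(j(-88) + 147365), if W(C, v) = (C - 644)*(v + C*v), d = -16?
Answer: 882066101761/27966483760 ≈ 31.540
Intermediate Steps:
F = 10
U = 1/189584 ≈ 5.2747e-6
W(C, v) = (-644 + C)*(v + C*v)
(U + W(-433, F))/(j(-88) + 147365) = (1/189584 + 10*(-644 + (-433)² - 643*(-433)))/(150 + 147365) = (1/189584 + 10*(-644 + 187489 + 278419))/147515 = (1/189584 + 10*465264)*(1/147515) = (1/189584 + 4652640)*(1/147515) = (882066101761/189584)*(1/147515) = 882066101761/27966483760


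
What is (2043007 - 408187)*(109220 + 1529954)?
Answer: 2679754438680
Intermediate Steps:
(2043007 - 408187)*(109220 + 1529954) = 1634820*1639174 = 2679754438680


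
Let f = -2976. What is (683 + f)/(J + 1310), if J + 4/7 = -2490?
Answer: 16051/8264 ≈ 1.9423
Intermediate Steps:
J = -17434/7 (J = -4/7 - 2490 = -17434/7 ≈ -2490.6)
(683 + f)/(J + 1310) = (683 - 2976)/(-17434/7 + 1310) = -2293/(-8264/7) = -2293*(-7/8264) = 16051/8264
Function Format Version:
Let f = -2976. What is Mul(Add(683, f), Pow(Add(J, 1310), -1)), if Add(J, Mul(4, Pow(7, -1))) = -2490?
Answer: Rational(16051, 8264) ≈ 1.9423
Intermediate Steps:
J = Rational(-17434, 7) (J = Add(Rational(-4, 7), -2490) = Rational(-17434, 7) ≈ -2490.6)
Mul(Add(683, f), Pow(Add(J, 1310), -1)) = Mul(Add(683, -2976), Pow(Add(Rational(-17434, 7), 1310), -1)) = Mul(-2293, Pow(Rational(-8264, 7), -1)) = Mul(-2293, Rational(-7, 8264)) = Rational(16051, 8264)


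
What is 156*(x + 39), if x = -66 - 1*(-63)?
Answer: 5616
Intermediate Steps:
x = -3 (x = -66 + 63 = -3)
156*(x + 39) = 156*(-3 + 39) = 156*36 = 5616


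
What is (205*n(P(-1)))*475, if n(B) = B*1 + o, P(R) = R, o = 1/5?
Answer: -77900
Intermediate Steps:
o = ⅕ ≈ 0.20000
n(B) = ⅕ + B (n(B) = B*1 + ⅕ = B + ⅕ = ⅕ + B)
(205*n(P(-1)))*475 = (205*(⅕ - 1))*475 = (205*(-⅘))*475 = -164*475 = -77900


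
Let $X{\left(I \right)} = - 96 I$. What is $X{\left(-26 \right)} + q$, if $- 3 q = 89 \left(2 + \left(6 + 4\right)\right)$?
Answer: $2140$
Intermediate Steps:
$q = -356$ ($q = - \frac{89 \left(2 + \left(6 + 4\right)\right)}{3} = - \frac{89 \left(2 + 10\right)}{3} = - \frac{89 \cdot 12}{3} = \left(- \frac{1}{3}\right) 1068 = -356$)
$X{\left(-26 \right)} + q = \left(-96\right) \left(-26\right) - 356 = 2496 - 356 = 2140$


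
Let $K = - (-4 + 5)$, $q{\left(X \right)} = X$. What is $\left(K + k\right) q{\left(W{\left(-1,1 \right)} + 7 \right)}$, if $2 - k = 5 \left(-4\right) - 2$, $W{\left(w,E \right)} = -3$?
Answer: $92$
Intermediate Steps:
$k = 24$ ($k = 2 - \left(5 \left(-4\right) - 2\right) = 2 - \left(-20 - 2\right) = 2 - -22 = 2 + 22 = 24$)
$K = -1$ ($K = \left(-1\right) 1 = -1$)
$\left(K + k\right) q{\left(W{\left(-1,1 \right)} + 7 \right)} = \left(-1 + 24\right) \left(-3 + 7\right) = 23 \cdot 4 = 92$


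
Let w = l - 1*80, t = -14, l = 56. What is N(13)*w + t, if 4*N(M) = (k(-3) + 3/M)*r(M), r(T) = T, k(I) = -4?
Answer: 280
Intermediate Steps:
N(M) = M*(-4 + 3/M)/4 (N(M) = ((-4 + 3/M)*M)/4 = (M*(-4 + 3/M))/4 = M*(-4 + 3/M)/4)
w = -24 (w = 56 - 1*80 = 56 - 80 = -24)
N(13)*w + t = (¾ - 1*13)*(-24) - 14 = (¾ - 13)*(-24) - 14 = -49/4*(-24) - 14 = 294 - 14 = 280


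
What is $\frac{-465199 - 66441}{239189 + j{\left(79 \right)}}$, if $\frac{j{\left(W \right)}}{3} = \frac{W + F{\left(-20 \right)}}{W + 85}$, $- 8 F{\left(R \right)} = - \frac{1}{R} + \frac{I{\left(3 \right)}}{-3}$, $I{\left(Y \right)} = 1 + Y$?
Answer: $- \frac{13950233600}{6276357357} \approx -2.2227$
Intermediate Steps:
$F{\left(R \right)} = \frac{1}{6} + \frac{1}{8 R}$ ($F{\left(R \right)} = - \frac{- \frac{1}{R} + \frac{1 + 3}{-3}}{8} = - \frac{- \frac{1}{R} + 4 \left(- \frac{1}{3}\right)}{8} = - \frac{- \frac{1}{R} - \frac{4}{3}}{8} = - \frac{- \frac{4}{3} - \frac{1}{R}}{8} = \frac{1}{6} + \frac{1}{8 R}$)
$j{\left(W \right)} = \frac{3 \left(\frac{77}{480} + W\right)}{85 + W}$ ($j{\left(W \right)} = 3 \frac{W + \frac{3 + 4 \left(-20\right)}{24 \left(-20\right)}}{W + 85} = 3 \frac{W + \frac{1}{24} \left(- \frac{1}{20}\right) \left(3 - 80\right)}{85 + W} = 3 \frac{W + \frac{1}{24} \left(- \frac{1}{20}\right) \left(-77\right)}{85 + W} = 3 \frac{W + \frac{77}{480}}{85 + W} = 3 \frac{\frac{77}{480} + W}{85 + W} = \frac{3 \left(\frac{77}{480} + W\right)}{85 + W}$)
$\frac{-465199 - 66441}{239189 + j{\left(79 \right)}} = \frac{-465199 - 66441}{239189 + \frac{77 + 480 \cdot 79}{160 \left(85 + 79\right)}} = - \frac{531640}{239189 + \frac{77 + 37920}{160 \cdot 164}} = - \frac{531640}{239189 + \frac{1}{160} \cdot \frac{1}{164} \cdot 37997} = - \frac{531640}{239189 + \frac{37997}{26240}} = - \frac{531640}{\frac{6276357357}{26240}} = \left(-531640\right) \frac{26240}{6276357357} = - \frac{13950233600}{6276357357}$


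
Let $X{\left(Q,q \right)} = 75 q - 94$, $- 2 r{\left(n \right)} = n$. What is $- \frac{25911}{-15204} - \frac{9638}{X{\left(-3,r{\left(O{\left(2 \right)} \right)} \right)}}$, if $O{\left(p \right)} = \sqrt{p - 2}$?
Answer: $\frac{24828631}{238196} \approx 104.24$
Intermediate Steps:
$O{\left(p \right)} = \sqrt{-2 + p}$
$r{\left(n \right)} = - \frac{n}{2}$
$X{\left(Q,q \right)} = -94 + 75 q$
$- \frac{25911}{-15204} - \frac{9638}{X{\left(-3,r{\left(O{\left(2 \right)} \right)} \right)}} = - \frac{25911}{-15204} - \frac{9638}{-94 + 75 \left(- \frac{\sqrt{-2 + 2}}{2}\right)} = \left(-25911\right) \left(- \frac{1}{15204}\right) - \frac{9638}{-94 + 75 \left(- \frac{\sqrt{0}}{2}\right)} = \frac{8637}{5068} - \frac{9638}{-94 + 75 \left(\left(- \frac{1}{2}\right) 0\right)} = \frac{8637}{5068} - \frac{9638}{-94 + 75 \cdot 0} = \frac{8637}{5068} - \frac{9638}{-94 + 0} = \frac{8637}{5068} - \frac{9638}{-94} = \frac{8637}{5068} - - \frac{4819}{47} = \frac{8637}{5068} + \frac{4819}{47} = \frac{24828631}{238196}$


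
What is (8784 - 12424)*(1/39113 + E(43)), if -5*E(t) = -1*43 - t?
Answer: -2448790344/39113 ≈ -62608.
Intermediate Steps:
E(t) = 43/5 + t/5 (E(t) = -(-1*43 - t)/5 = -(-43 - t)/5 = 43/5 + t/5)
(8784 - 12424)*(1/39113 + E(43)) = (8784 - 12424)*(1/39113 + (43/5 + (⅕)*43)) = -3640*(1/39113 + (43/5 + 43/5)) = -3640*(1/39113 + 86/5) = -3640*3363723/195565 = -2448790344/39113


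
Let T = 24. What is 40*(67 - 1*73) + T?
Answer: -216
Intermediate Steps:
40*(67 - 1*73) + T = 40*(67 - 1*73) + 24 = 40*(67 - 73) + 24 = 40*(-6) + 24 = -240 + 24 = -216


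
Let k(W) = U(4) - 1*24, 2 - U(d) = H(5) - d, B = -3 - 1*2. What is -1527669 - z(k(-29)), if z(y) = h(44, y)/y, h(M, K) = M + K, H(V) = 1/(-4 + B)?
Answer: -245954474/161 ≈ -1.5277e+6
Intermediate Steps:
B = -5 (B = -3 - 2 = -5)
H(V) = -⅑ (H(V) = 1/(-4 - 5) = 1/(-9) = -⅑)
h(M, K) = K + M
U(d) = 19/9 + d (U(d) = 2 - (-⅑ - d) = 2 + (⅑ + d) = 19/9 + d)
k(W) = -161/9 (k(W) = (19/9 + 4) - 1*24 = 55/9 - 24 = -161/9)
z(y) = (44 + y)/y (z(y) = (y + 44)/y = (44 + y)/y)
-1527669 - z(k(-29)) = -1527669 - (44 - 161/9)/(-161/9) = -1527669 - (-9)*235/(161*9) = -1527669 - 1*(-235/161) = -1527669 + 235/161 = -245954474/161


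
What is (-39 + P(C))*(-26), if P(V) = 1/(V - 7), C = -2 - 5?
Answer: 7111/7 ≈ 1015.9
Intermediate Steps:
C = -7
P(V) = 1/(-7 + V)
(-39 + P(C))*(-26) = (-39 + 1/(-7 - 7))*(-26) = (-39 + 1/(-14))*(-26) = (-39 - 1/14)*(-26) = -547/14*(-26) = 7111/7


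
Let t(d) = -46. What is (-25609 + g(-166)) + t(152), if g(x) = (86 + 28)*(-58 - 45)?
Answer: -37397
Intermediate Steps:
g(x) = -11742 (g(x) = 114*(-103) = -11742)
(-25609 + g(-166)) + t(152) = (-25609 - 11742) - 46 = -37351 - 46 = -37397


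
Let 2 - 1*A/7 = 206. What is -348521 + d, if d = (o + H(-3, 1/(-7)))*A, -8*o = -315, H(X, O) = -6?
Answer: -792361/2 ≈ -3.9618e+5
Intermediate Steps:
A = -1428 (A = 14 - 7*206 = 14 - 1442 = -1428)
o = 315/8 (o = -1/8*(-315) = 315/8 ≈ 39.375)
d = -95319/2 (d = (315/8 - 6)*(-1428) = (267/8)*(-1428) = -95319/2 ≈ -47660.)
-348521 + d = -348521 - 95319/2 = -792361/2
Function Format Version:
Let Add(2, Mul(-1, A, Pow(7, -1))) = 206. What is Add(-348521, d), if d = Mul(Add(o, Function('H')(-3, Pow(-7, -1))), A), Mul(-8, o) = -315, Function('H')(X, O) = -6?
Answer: Rational(-792361, 2) ≈ -3.9618e+5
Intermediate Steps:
A = -1428 (A = Add(14, Mul(-7, 206)) = Add(14, -1442) = -1428)
o = Rational(315, 8) (o = Mul(Rational(-1, 8), -315) = Rational(315, 8) ≈ 39.375)
d = Rational(-95319, 2) (d = Mul(Add(Rational(315, 8), -6), -1428) = Mul(Rational(267, 8), -1428) = Rational(-95319, 2) ≈ -47660.)
Add(-348521, d) = Add(-348521, Rational(-95319, 2)) = Rational(-792361, 2)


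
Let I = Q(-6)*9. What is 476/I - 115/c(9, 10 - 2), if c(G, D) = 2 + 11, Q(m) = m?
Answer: -6199/351 ≈ -17.661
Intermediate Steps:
c(G, D) = 13
I = -54 (I = -6*9 = -54)
476/I - 115/c(9, 10 - 2) = 476/(-54) - 115/13 = 476*(-1/54) - 115*1/13 = -238/27 - 115/13 = -6199/351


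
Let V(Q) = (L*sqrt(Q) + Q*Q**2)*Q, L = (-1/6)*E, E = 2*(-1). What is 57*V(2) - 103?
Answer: 809 + 38*sqrt(2) ≈ 862.74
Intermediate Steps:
E = -2
L = 1/3 (L = -1/6*(-2) = 1/3 ≈ 0.33333)
V(Q) = Q*(Q**3 + sqrt(Q)/3) (V(Q) = (sqrt(Q)/3 + Q*Q**2)*Q = (sqrt(Q)/3 + Q**3)*Q = (Q**3 + sqrt(Q)/3)*Q = Q*(Q**3 + sqrt(Q)/3))
57*V(2) - 103 = 57*(2**4 + 2**(3/2)/3) - 103 = 57*(16 + (2*sqrt(2))/3) - 103 = 57*(16 + 2*sqrt(2)/3) - 103 = (912 + 38*sqrt(2)) - 103 = 809 + 38*sqrt(2)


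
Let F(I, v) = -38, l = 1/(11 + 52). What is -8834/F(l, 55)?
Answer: 4417/19 ≈ 232.47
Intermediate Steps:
l = 1/63 ≈ 0.015873
-8834/F(l, 55) = -8834/(-38) = -8834*(-1/38) = 4417/19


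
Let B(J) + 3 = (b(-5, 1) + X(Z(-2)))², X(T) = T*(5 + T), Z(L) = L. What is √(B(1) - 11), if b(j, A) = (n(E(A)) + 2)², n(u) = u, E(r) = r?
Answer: I*√5 ≈ 2.2361*I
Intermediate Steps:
b(j, A) = (2 + A)² (b(j, A) = (A + 2)² = (2 + A)²)
B(J) = 6 (B(J) = -3 + ((2 + 1)² - 2*(5 - 2))² = -3 + (3² - 2*3)² = -3 + (9 - 6)² = -3 + 3² = -3 + 9 = 6)
√(B(1) - 11) = √(6 - 11) = √(-5) = I*√5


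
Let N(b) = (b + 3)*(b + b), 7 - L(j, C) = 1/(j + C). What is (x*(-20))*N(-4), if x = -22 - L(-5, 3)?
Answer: 4720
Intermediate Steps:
L(j, C) = 7 - 1/(C + j) (L(j, C) = 7 - 1/(j + C) = 7 - 1/(C + j))
N(b) = 2*b*(3 + b) (N(b) = (3 + b)*(2*b) = 2*b*(3 + b))
x = -59/2 (x = -22 - (-1 + 7*3 + 7*(-5))/(3 - 5) = -22 - (-1 + 21 - 35)/(-2) = -22 - (-1)*(-15)/2 = -22 - 1*15/2 = -22 - 15/2 = -59/2 ≈ -29.500)
(x*(-20))*N(-4) = (-59/2*(-20))*(2*(-4)*(3 - 4)) = 590*(2*(-4)*(-1)) = 590*8 = 4720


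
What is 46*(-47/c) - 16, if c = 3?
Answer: -2210/3 ≈ -736.67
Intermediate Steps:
46*(-47/c) - 16 = 46*(-47/3) - 16 = -2162/3 - 16 = -2210/3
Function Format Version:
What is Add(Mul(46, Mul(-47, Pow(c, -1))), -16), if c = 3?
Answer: Rational(-2210, 3) ≈ -736.67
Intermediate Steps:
Add(Mul(46, Mul(-47, Pow(c, -1))), -16) = Add(Mul(46, Mul(-47, Pow(3, -1))), -16) = Add(Mul(46, Mul(-47, Rational(1, 3))), -16) = Add(Mul(46, Rational(-47, 3)), -16) = Add(Rational(-2162, 3), -16) = Rational(-2210, 3)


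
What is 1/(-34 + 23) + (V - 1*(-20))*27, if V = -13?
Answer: 2078/11 ≈ 188.91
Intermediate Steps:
1/(-34 + 23) + (V - 1*(-20))*27 = 1/(-34 + 23) + (-13 - 1*(-20))*27 = 1/(-11) + (-13 + 20)*27 = -1/11 + 7*27 = -1/11 + 189 = 2078/11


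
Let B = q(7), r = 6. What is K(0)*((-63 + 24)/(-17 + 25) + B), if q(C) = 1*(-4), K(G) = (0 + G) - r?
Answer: 213/4 ≈ 53.250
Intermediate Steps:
K(G) = -6 + G (K(G) = (0 + G) - 1*6 = G - 6 = -6 + G)
q(C) = -4
B = -4
K(0)*((-63 + 24)/(-17 + 25) + B) = (-6 + 0)*((-63 + 24)/(-17 + 25) - 4) = -6*(-39/8 - 4) = -6*(-71/8) = 213/4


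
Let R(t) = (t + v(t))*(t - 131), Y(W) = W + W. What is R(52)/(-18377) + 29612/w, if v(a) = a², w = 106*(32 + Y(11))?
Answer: 447607975/26297487 ≈ 17.021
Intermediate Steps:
Y(W) = 2*W
w = 5724 (w = 106*(32 + 2*11) = 106*(32 + 22) = 106*54 = 5724)
R(t) = (-131 + t)*(t + t²) (R(t) = (t + t²)*(t - 131) = (t + t²)*(-131 + t) = (-131 + t)*(t + t²))
R(52)/(-18377) + 29612/w = (52*(-131 + 52² - 130*52))/(-18377) + 29612/5724 = (52*(-131 + 2704 - 6760))*(-1/18377) + 29612*(1/5724) = (52*(-4187))*(-1/18377) + 7403/1431 = -217724*(-1/18377) + 7403/1431 = 217724/18377 + 7403/1431 = 447607975/26297487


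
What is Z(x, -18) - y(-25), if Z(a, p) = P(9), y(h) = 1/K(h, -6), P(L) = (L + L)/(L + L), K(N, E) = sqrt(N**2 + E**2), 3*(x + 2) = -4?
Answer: 1 - sqrt(661)/661 ≈ 0.96110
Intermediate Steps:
x = -10/3 (x = -2 + (1/3)*(-4) = -2 - 4/3 = -10/3 ≈ -3.3333)
K(N, E) = sqrt(E**2 + N**2)
P(L) = 1 (P(L) = (2*L)/((2*L)) = (2*L)*(1/(2*L)) = 1)
y(h) = 1/sqrt(36 + h**2) (y(h) = 1/(sqrt((-6)**2 + h**2)) = 1/(sqrt(36 + h**2)) = 1/sqrt(36 + h**2))
Z(a, p) = 1
Z(x, -18) - y(-25) = 1 - 1/sqrt(36 + (-25)**2) = 1 - 1/sqrt(36 + 625) = 1 - 1/sqrt(661) = 1 - sqrt(661)/661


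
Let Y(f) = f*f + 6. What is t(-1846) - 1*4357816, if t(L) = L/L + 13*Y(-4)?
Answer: -4357529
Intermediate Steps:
Y(f) = 6 + f**2 (Y(f) = f**2 + 6 = 6 + f**2)
t(L) = 287 (t(L) = L/L + 13*(6 + (-4)**2) = 1 + 13*(6 + 16) = 1 + 13*22 = 1 + 286 = 287)
t(-1846) - 1*4357816 = 287 - 1*4357816 = 287 - 4357816 = -4357529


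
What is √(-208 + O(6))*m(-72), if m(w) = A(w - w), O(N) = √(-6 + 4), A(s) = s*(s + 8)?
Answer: 0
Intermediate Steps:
A(s) = s*(8 + s)
O(N) = I*√2 (O(N) = √(-2) = I*√2)
m(w) = 0 (m(w) = (w - w)*(8 + (w - w)) = 0*(8 + 0) = 0*8 = 0)
√(-208 + O(6))*m(-72) = √(-208 + I*√2)*0 = 0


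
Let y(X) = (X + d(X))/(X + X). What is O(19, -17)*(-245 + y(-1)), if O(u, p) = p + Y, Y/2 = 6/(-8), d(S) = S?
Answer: 4514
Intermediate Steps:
Y = -3/2 (Y = 2*(6/(-8)) = 2*(6*(-1/8)) = 2*(-3/4) = -3/2 ≈ -1.5000)
O(u, p) = -3/2 + p (O(u, p) = p - 3/2 = -3/2 + p)
y(X) = 1 (y(X) = (X + X)/(X + X) = (2*X)/((2*X)) = (2*X)*(1/(2*X)) = 1)
O(19, -17)*(-245 + y(-1)) = (-3/2 - 17)*(-245 + 1) = -37/2*(-244) = 4514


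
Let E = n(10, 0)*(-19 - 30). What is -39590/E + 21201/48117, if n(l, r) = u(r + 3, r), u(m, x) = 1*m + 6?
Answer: 638100557/7073199 ≈ 90.214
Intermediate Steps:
u(m, x) = 6 + m (u(m, x) = m + 6 = 6 + m)
n(l, r) = 9 + r (n(l, r) = 6 + (r + 3) = 6 + (3 + r) = 9 + r)
E = -441 (E = (9 + 0)*(-19 - 30) = 9*(-49) = -441)
-39590/E + 21201/48117 = -39590/(-441) + 21201/48117 = -39590*(-1/441) + 21201*(1/48117) = 39590/441 + 7067/16039 = 638100557/7073199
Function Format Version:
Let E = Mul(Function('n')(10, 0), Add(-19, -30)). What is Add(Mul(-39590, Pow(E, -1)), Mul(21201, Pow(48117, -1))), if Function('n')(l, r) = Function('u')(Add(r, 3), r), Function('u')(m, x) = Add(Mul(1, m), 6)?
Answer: Rational(638100557, 7073199) ≈ 90.214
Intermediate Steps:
Function('u')(m, x) = Add(6, m) (Function('u')(m, x) = Add(m, 6) = Add(6, m))
Function('n')(l, r) = Add(9, r) (Function('n')(l, r) = Add(6, Add(r, 3)) = Add(6, Add(3, r)) = Add(9, r))
E = -441 (E = Mul(Add(9, 0), Add(-19, -30)) = Mul(9, -49) = -441)
Add(Mul(-39590, Pow(E, -1)), Mul(21201, Pow(48117, -1))) = Add(Mul(-39590, Pow(-441, -1)), Mul(21201, Pow(48117, -1))) = Add(Mul(-39590, Rational(-1, 441)), Mul(21201, Rational(1, 48117))) = Add(Rational(39590, 441), Rational(7067, 16039)) = Rational(638100557, 7073199)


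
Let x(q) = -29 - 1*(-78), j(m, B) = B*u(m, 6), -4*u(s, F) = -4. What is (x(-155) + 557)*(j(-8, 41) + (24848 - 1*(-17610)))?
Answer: 25754394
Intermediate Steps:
u(s, F) = 1 (u(s, F) = -¼*(-4) = 1)
j(m, B) = B (j(m, B) = B*1 = B)
x(q) = 49 (x(q) = -29 + 78 = 49)
(x(-155) + 557)*(j(-8, 41) + (24848 - 1*(-17610))) = (49 + 557)*(41 + (24848 - 1*(-17610))) = 606*(41 + (24848 + 17610)) = 606*(41 + 42458) = 606*42499 = 25754394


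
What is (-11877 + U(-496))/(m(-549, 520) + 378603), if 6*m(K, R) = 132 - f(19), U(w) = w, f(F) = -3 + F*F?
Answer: -37119/1135696 ≈ -0.032684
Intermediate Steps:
f(F) = -3 + F²
m(K, R) = -113/3 (m(K, R) = (132 - (-3 + 19²))/6 = (132 - (-3 + 361))/6 = (132 - 1*358)/6 = (132 - 358)/6 = (⅙)*(-226) = -113/3)
(-11877 + U(-496))/(m(-549, 520) + 378603) = (-11877 - 496)/(-113/3 + 378603) = -12373/1135696/3 = -12373*3/1135696 = -37119/1135696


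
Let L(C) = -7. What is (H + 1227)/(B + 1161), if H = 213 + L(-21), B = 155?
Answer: 1433/1316 ≈ 1.0889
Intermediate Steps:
H = 206 (H = 213 - 7 = 206)
(H + 1227)/(B + 1161) = (206 + 1227)/(155 + 1161) = 1433/1316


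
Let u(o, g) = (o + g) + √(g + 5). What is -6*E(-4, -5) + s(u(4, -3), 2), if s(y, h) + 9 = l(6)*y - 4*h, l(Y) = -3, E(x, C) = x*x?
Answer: -116 - 3*√2 ≈ -120.24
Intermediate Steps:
E(x, C) = x²
u(o, g) = g + o + √(5 + g) (u(o, g) = (g + o) + √(5 + g) = g + o + √(5 + g))
s(y, h) = -9 - 4*h - 3*y (s(y, h) = -9 + (-3*y - 4*h) = -9 + (-4*h - 3*y) = -9 - 4*h - 3*y)
-6*E(-4, -5) + s(u(4, -3), 2) = -6*(-4)² + (-9 - 4*2 - 3*(-3 + 4 + √(5 - 3))) = -6*16 + (-9 - 8 - 3*(-3 + 4 + √2)) = -96 + (-9 - 8 - 3*(1 + √2)) = -96 + (-9 - 8 + (-3 - 3*√2)) = -96 + (-20 - 3*√2) = -116 - 3*√2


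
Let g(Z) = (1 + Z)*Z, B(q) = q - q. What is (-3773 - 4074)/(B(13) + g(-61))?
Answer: -7847/3660 ≈ -2.1440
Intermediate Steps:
B(q) = 0
g(Z) = Z*(1 + Z)
(-3773 - 4074)/(B(13) + g(-61)) = (-3773 - 4074)/(0 - 61*(1 - 61)) = -7847/(0 - 61*(-60)) = -7847/(0 + 3660) = -7847/3660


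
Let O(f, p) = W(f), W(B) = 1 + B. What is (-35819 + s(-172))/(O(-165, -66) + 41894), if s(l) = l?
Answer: -11997/13910 ≈ -0.86247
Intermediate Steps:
O(f, p) = 1 + f
(-35819 + s(-172))/(O(-165, -66) + 41894) = (-35819 - 172)/((1 - 165) + 41894) = -35991/(-164 + 41894) = -35991/41730 = -35991*1/41730 = -11997/13910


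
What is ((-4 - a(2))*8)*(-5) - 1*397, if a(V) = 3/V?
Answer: -177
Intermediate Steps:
((-4 - a(2))*8)*(-5) - 1*397 = ((-4 - 3/2)*8)*(-5) - 1*397 = ((-4 - 3/2)*8)*(-5) - 397 = -11/2*8*(-5) - 397 = -44*(-5) - 397 = 220 - 397 = -177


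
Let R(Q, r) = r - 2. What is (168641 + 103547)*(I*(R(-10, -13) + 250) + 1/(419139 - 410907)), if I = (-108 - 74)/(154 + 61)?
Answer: -684518650685/12642 ≈ -5.4146e+7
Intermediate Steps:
R(Q, r) = -2 + r
I = -182/215 ≈ -0.84651
(168641 + 103547)*(I*(R(-10, -13) + 250) + 1/(419139 - 410907)) = (168641 + 103547)*(-182*((-2 - 13) + 250)/215 + 1/(419139 - 410907)) = 272188*(-182*(-15 + 250)/215 + 1/8232) = 272188*(-182/215*235 + 1/8232) = 272188*(-8554/43 + 1/8232) = 272188*(-70416485/353976) = -684518650685/12642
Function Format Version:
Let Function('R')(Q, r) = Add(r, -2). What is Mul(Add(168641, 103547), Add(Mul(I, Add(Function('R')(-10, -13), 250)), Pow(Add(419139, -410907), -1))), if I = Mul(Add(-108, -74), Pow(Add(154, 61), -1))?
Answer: Rational(-684518650685, 12642) ≈ -5.4146e+7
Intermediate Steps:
Function('R')(Q, r) = Add(-2, r)
I = Rational(-182, 215) (I = Mul(-182, Pow(215, -1)) = Mul(-182, Rational(1, 215)) = Rational(-182, 215) ≈ -0.84651)
Mul(Add(168641, 103547), Add(Mul(I, Add(Function('R')(-10, -13), 250)), Pow(Add(419139, -410907), -1))) = Mul(Add(168641, 103547), Add(Mul(Rational(-182, 215), Add(Add(-2, -13), 250)), Pow(Add(419139, -410907), -1))) = Mul(272188, Add(Mul(Rational(-182, 215), Add(-15, 250)), Pow(8232, -1))) = Mul(272188, Add(Mul(Rational(-182, 215), 235), Rational(1, 8232))) = Mul(272188, Add(Rational(-8554, 43), Rational(1, 8232))) = Mul(272188, Rational(-70416485, 353976)) = Rational(-684518650685, 12642)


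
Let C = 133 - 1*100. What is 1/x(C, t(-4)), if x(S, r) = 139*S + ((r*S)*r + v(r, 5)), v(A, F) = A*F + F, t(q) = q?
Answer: 1/5100 ≈ 0.00019608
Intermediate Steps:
C = 33 (C = 133 - 100 = 33)
v(A, F) = F + A*F
x(S, r) = 5 + 5*r + 139*S + S*r² (x(S, r) = 139*S + ((r*S)*r + 5*(1 + r)) = 139*S + ((S*r)*r + (5 + 5*r)) = 139*S + (S*r² + (5 + 5*r)) = 139*S + (5 + 5*r + S*r²) = 5 + 5*r + 139*S + S*r²)
1/x(C, t(-4)) = 1/(5 + 5*(-4) + 139*33 + 33*(-4)²) = 1/(5 - 20 + 4587 + 33*16) = 1/(5 - 20 + 4587 + 528) = 1/5100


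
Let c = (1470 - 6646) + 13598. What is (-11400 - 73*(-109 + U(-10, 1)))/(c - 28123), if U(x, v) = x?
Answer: 2713/19701 ≈ 0.13771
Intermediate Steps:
c = 8422 (c = -5176 + 13598 = 8422)
(-11400 - 73*(-109 + U(-10, 1)))/(c - 28123) = (-11400 - 73*(-109 - 10))/(8422 - 28123) = (-11400 - 73*(-119))/(-19701) = (-11400 + 8687)*(-1/19701) = -2713*(-1/19701) = 2713/19701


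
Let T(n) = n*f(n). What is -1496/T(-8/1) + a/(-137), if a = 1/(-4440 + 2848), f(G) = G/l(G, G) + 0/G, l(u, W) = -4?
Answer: 20392725/218104 ≈ 93.500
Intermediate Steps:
f(G) = -G/4 (f(G) = G/(-4) + 0/G = G*(-¼) + 0 = -G/4 + 0 = -G/4)
a = -1/1592 (a = 1/(-1592) = -1/1592 ≈ -0.00062814)
T(n) = -n²/4 (T(n) = n*(-n/4) = -n²/4)
-1496/T(-8/1) + a/(-137) = -1496/((-(-8/1)²/4)) - 1/1592/(-137) = -1496/((-(-8*1)²/4)) - 1/1592*(-1/137) = -1496/((-¼*(-8)²)) + 1/218104 = -1496/((-¼*64)) + 1/218104 = -1496/(-16) + 1/218104 = -1496*(-1/16) + 1/218104 = 187/2 + 1/218104 = 20392725/218104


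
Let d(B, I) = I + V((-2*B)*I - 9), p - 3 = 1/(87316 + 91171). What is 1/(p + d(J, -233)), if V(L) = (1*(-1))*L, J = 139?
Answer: -178487/11600762564 ≈ -1.5386e-5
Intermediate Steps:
p = 535462/178487 (p = 3 + 1/(87316 + 91171) = 3 + 1/178487 = 535462/178487 ≈ 3.0000)
V(L) = -L
d(B, I) = 9 + I + 2*B*I (d(B, I) = I - ((-2*B)*I - 9) = I - (-2*B*I - 9) = I - (-9 - 2*B*I) = I + (9 + 2*B*I) = 9 + I + 2*B*I)
1/(p + d(J, -233)) = 1/(535462/178487 + (9 - 233 + 2*139*(-233))) = 1/(535462/178487 + (9 - 233 - 64774)) = 1/(535462/178487 - 64998) = 1/(-11600762564/178487) = -178487/11600762564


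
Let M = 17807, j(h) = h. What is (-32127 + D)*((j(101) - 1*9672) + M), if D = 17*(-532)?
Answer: -339084356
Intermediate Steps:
D = -9044
(-32127 + D)*((j(101) - 1*9672) + M) = (-32127 - 9044)*((101 - 1*9672) + 17807) = -41171*((101 - 9672) + 17807) = -41171*(-9571 + 17807) = -41171*8236 = -339084356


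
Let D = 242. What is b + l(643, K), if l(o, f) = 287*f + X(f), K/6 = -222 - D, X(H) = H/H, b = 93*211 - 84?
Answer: -779468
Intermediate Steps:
b = 19539 (b = 19623 - 84 = 19539)
X(H) = 1
K = -2784 (K = 6*(-222 - 1*242) = 6*(-222 - 242) = 6*(-464) = -2784)
l(o, f) = 1 + 287*f (l(o, f) = 287*f + 1 = 1 + 287*f)
b + l(643, K) = 19539 + (1 + 287*(-2784)) = 19539 + (1 - 799008) = 19539 - 799007 = -779468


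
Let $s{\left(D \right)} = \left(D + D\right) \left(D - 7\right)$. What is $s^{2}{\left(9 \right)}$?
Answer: $1296$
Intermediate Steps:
$s{\left(D \right)} = 2 D \left(-7 + D\right)$
$s^{2}{\left(9 \right)} = \left(2 \cdot 9 \left(-7 + 9\right)\right)^{2} = \left(2 \cdot 9 \cdot 2\right)^{2} = 36^{2} = 1296$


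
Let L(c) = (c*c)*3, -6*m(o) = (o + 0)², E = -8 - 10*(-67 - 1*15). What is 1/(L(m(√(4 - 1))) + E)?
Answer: 4/3251 ≈ 0.0012304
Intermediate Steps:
E = 812 (E = -8 - 10*(-67 - 15) = -8 - 10*(-82) = -8 + 820 = 812)
m(o) = -o²/6 (m(o) = -(o + 0)²/6 = -o²/6)
L(c) = 3*c² (L(c) = c²*3 = 3*c²)
1/(L(m(√(4 - 1))) + E) = 1/(3*(-(√(4 - 1))²/6)² + 812) = 1/(3*(-(√3)²/6)² + 812) = 1/(3*(-⅙*3)² + 812) = 1/(3*(-½)² + 812) = 1/(3*(¼) + 812) = 1/(¾ + 812) = 1/(3251/4) = 4/3251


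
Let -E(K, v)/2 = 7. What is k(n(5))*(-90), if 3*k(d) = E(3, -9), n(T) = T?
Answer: 420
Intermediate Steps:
E(K, v) = -14 (E(K, v) = -2*7 = -14)
k(d) = -14/3 (k(d) = (1/3)*(-14) = -14/3)
k(n(5))*(-90) = -14/3*(-90) = 420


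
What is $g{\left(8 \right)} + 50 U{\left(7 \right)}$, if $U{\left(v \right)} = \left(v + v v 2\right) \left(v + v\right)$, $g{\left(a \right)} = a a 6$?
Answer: $73884$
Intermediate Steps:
$g{\left(a \right)} = 6 a^{2}$ ($g{\left(a \right)} = a^{2} \cdot 6 = 6 a^{2}$)
$U{\left(v \right)} = 2 v \left(v + 2 v^{2}\right)$ ($U{\left(v \right)} = \left(v + v^{2} \cdot 2\right) 2 v = \left(v + 2 v^{2}\right) 2 v = 2 v \left(v + 2 v^{2}\right)$)
$g{\left(8 \right)} + 50 U{\left(7 \right)} = 6 \cdot 8^{2} + 50 \cdot 7^{2} \left(2 + 4 \cdot 7\right) = 6 \cdot 64 + 50 \cdot 49 \left(2 + 28\right) = 384 + 50 \cdot 49 \cdot 30 = 384 + 50 \cdot 1470 = 384 + 73500 = 73884$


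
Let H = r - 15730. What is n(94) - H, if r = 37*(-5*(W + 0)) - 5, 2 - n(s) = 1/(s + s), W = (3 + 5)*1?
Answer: 3236795/188 ≈ 17217.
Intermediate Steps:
W = 8 (W = 8*1 = 8)
n(s) = 2 - 1/(2*s) (n(s) = 2 - 1/(s + s) = 2 - 1/(2*s))
r = -1485 (r = 37*(-5*(8 + 0)) - 5 = 37*(-5*8) - 5 = 37*(-40) - 5 = -1480 - 5 = -1485)
H = -17215 (H = -1485 - 15730 = -17215)
n(94) - H = (2 - ½/94) - 1*(-17215) = (2 - ½*1/94) + 17215 = (2 - 1/188) + 17215 = 375/188 + 17215 = 3236795/188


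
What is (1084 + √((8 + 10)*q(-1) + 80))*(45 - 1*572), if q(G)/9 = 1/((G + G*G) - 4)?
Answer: -571268 - 527*√158/2 ≈ -5.7458e+5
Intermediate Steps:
q(G) = 9/(-4 + G + G²) (q(G) = 9/((G + G*G) - 4) = 9/((G + G²) - 4) = 9/(-4 + G + G²))
(1084 + √((8 + 10)*q(-1) + 80))*(45 - 1*572) = (1084 + √((8 + 10)*(9/(-4 - 1 + (-1)²)) + 80))*(45 - 1*572) = (1084 + √(18*(9/(-4 - 1 + 1)) + 80))*(45 - 572) = (1084 + √(18*(9/(-4)) + 80))*(-527) = (1084 + √(18*(9*(-¼)) + 80))*(-527) = (1084 + √(18*(-9/4) + 80))*(-527) = (1084 + √(-81/2 + 80))*(-527) = (1084 + √(79/2))*(-527) = (1084 + √158/2)*(-527) = -571268 - 527*√158/2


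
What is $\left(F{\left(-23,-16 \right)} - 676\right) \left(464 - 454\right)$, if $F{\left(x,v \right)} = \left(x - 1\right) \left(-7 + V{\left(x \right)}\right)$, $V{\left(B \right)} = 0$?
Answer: $-5080$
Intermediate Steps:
$F{\left(x,v \right)} = 7 - 7 x$ ($F{\left(x,v \right)} = \left(x - 1\right) \left(-7 + 0\right) = \left(-1 + x\right) \left(-7\right) = 7 - 7 x$)
$\left(F{\left(-23,-16 \right)} - 676\right) \left(464 - 454\right) = \left(\left(7 - -161\right) - 676\right) \left(464 - 454\right) = \left(\left(7 + 161\right) - 676\right) 10 = \left(168 - 676\right) 10 = \left(-508\right) 10 = -5080$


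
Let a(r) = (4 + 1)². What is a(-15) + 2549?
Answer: 2574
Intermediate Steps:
a(r) = 25 (a(r) = 5² = 25)
a(-15) + 2549 = 25 + 2549 = 2574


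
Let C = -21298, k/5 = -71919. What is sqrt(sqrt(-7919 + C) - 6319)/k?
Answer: -sqrt(-6319 + I*sqrt(29217))/359595 ≈ -2.9896e-6 - 0.00022108*I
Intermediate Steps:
k = -359595 (k = 5*(-71919) = -359595)
sqrt(sqrt(-7919 + C) - 6319)/k = sqrt(sqrt(-7919 - 21298) - 6319)/(-359595) = sqrt(sqrt(-29217) - 6319)*(-1/359595) = sqrt(I*sqrt(29217) - 6319)*(-1/359595) = sqrt(-6319 + I*sqrt(29217))*(-1/359595) = -sqrt(-6319 + I*sqrt(29217))/359595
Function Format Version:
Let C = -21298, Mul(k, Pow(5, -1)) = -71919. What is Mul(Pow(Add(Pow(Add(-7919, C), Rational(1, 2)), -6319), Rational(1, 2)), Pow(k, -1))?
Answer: Mul(Rational(-1, 359595), Pow(Add(-6319, Mul(I, Pow(29217, Rational(1, 2)))), Rational(1, 2))) ≈ Add(-2.9896e-6, Mul(-0.00022108, I))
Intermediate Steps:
k = -359595 (k = Mul(5, -71919) = -359595)
Mul(Pow(Add(Pow(Add(-7919, C), Rational(1, 2)), -6319), Rational(1, 2)), Pow(k, -1)) = Mul(Pow(Add(Pow(Add(-7919, -21298), Rational(1, 2)), -6319), Rational(1, 2)), Pow(-359595, -1)) = Mul(Pow(Add(Pow(-29217, Rational(1, 2)), -6319), Rational(1, 2)), Rational(-1, 359595)) = Mul(Pow(Add(Mul(I, Pow(29217, Rational(1, 2))), -6319), Rational(1, 2)), Rational(-1, 359595)) = Mul(Pow(Add(-6319, Mul(I, Pow(29217, Rational(1, 2)))), Rational(1, 2)), Rational(-1, 359595)) = Mul(Rational(-1, 359595), Pow(Add(-6319, Mul(I, Pow(29217, Rational(1, 2)))), Rational(1, 2)))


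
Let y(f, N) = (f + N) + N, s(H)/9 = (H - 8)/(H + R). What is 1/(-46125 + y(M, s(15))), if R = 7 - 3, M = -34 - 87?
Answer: -19/878548 ≈ -2.1627e-5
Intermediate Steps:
M = -121
R = 4
s(H) = 9*(-8 + H)/(4 + H) (s(H) = 9*((H - 8)/(H + 4)) = 9*((-8 + H)/(4 + H)) = 9*(-8 + H)/(4 + H))
y(f, N) = f + 2*N (y(f, N) = (N + f) + N = f + 2*N)
1/(-46125 + y(M, s(15))) = 1/(-46125 + (-121 + 2*(9*(-8 + 15)/(4 + 15)))) = 1/(-46125 + (-121 + 2*(9*7/19))) = 1/(-46125 + (-121 + 2*(9*(1/19)*7))) = 1/(-46125 + (-121 + 2*(63/19))) = 1/(-46125 + (-121 + 126/19)) = 1/(-46125 - 2173/19) = 1/(-878548/19) = -19/878548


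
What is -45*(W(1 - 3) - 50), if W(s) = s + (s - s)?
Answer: 2340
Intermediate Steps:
W(s) = s (W(s) = s + 0 = s)
-45*(W(1 - 3) - 50) = -45*((1 - 3) - 50) = -45*(-2 - 50) = -45*(-52) = 2340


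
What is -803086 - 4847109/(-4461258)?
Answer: -1194256331693/1487086 ≈ -8.0309e+5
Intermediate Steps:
-803086 - 4847109/(-4461258) = -803086 - 4847109*(-1)/4461258 = -803086 - 1*(-1615703/1487086) = -803086 + 1615703/1487086 = -1194256331693/1487086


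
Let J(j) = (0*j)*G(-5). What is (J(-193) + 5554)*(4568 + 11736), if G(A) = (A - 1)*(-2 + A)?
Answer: 90552416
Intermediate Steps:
G(A) = (-1 + A)*(-2 + A)
J(j) = 0 (J(j) = (0*j)*(2 + (-5)**2 - 3*(-5)) = 0*(2 + 25 + 15) = 0*42 = 0)
(J(-193) + 5554)*(4568 + 11736) = (0 + 5554)*(4568 + 11736) = 5554*16304 = 90552416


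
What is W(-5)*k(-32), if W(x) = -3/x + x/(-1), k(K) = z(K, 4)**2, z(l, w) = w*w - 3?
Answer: 4732/5 ≈ 946.40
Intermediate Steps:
z(l, w) = -3 + w**2 (z(l, w) = w**2 - 3 = -3 + w**2)
k(K) = 169 (k(K) = (-3 + 4**2)**2 = (-3 + 16)**2 = 13**2 = 169)
W(x) = -x - 3/x (W(x) = -3/x + x*(-1) = -3/x - x = -x - 3/x)
W(-5)*k(-32) = (-1*(-5) - 3/(-5))*169 = (5 - 3*(-1/5))*169 = (5 + 3/5)*169 = (28/5)*169 = 4732/5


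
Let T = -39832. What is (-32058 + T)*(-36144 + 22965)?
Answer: 947438310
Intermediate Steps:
(-32058 + T)*(-36144 + 22965) = (-32058 - 39832)*(-36144 + 22965) = -71890*(-13179) = 947438310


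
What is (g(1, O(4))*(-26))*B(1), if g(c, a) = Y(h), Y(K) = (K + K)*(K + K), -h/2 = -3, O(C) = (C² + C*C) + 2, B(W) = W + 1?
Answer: -7488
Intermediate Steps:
B(W) = 1 + W
O(C) = 2 + 2*C² (O(C) = (C² + C²) + 2 = 2*C² + 2 = 2 + 2*C²)
h = 6 (h = -2*(-3) = 6)
Y(K) = 4*K² (Y(K) = (2*K)*(2*K) = 4*K²)
g(c, a) = 144 (g(c, a) = 4*6² = 4*36 = 144)
(g(1, O(4))*(-26))*B(1) = (144*(-26))*(1 + 1) = -3744*2 = -7488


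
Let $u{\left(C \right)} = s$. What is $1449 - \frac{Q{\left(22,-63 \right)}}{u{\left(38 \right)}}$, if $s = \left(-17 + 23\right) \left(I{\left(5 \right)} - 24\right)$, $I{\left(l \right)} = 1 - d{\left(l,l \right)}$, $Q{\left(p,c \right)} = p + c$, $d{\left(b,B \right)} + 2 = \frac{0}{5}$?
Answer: $\frac{182533}{126} \approx 1448.7$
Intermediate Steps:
$d{\left(b,B \right)} = -2$ ($d{\left(b,B \right)} = -2 + \frac{0}{5} = -2 + 0 \cdot \frac{1}{5} = -2 + 0 = -2$)
$Q{\left(p,c \right)} = c + p$
$I{\left(l \right)} = 3$ ($I{\left(l \right)} = 1 - -2 = 1 + 2 = 3$)
$s = -126$ ($s = \left(-17 + 23\right) \left(3 - 24\right) = 6 \left(-21\right) = -126$)
$u{\left(C \right)} = -126$
$1449 - \frac{Q{\left(22,-63 \right)}}{u{\left(38 \right)}} = 1449 - \frac{-63 + 22}{-126} = 1449 - \left(-41\right) \left(- \frac{1}{126}\right) = 1449 - \frac{41}{126} = \frac{182533}{126}$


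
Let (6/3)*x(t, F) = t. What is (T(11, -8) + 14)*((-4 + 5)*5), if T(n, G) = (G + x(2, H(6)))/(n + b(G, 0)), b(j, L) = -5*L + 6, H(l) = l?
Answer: 1155/17 ≈ 67.941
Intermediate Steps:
b(j, L) = 6 - 5*L
x(t, F) = t/2
T(n, G) = (1 + G)/(6 + n) (T(n, G) = (G + (½)*2)/(n + (6 - 5*0)) = (G + 1)/(n + (6 + 0)) = (1 + G)/(n + 6) = (1 + G)/(6 + n))
(T(11, -8) + 14)*((-4 + 5)*5) = ((1 - 8)/(6 + 11) + 14)*((-4 + 5)*5) = (-7/17 + 14)*(1*5) = ((1/17)*(-7) + 14)*5 = (-7/17 + 14)*5 = (231/17)*5 = 1155/17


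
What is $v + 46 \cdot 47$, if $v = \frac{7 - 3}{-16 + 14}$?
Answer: $2160$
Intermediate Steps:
$v = -2$ ($v = \frac{4}{-2} = 4 \left(- \frac{1}{2}\right) = -2$)
$v + 46 \cdot 47 = -2 + 46 \cdot 47 = -2 + 2162 = 2160$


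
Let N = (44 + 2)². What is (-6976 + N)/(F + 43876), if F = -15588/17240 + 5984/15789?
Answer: -330725867400/2985751948147 ≈ -0.11077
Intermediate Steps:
N = 2116 (N = 46² = 2116)
F = -35738693/68050590 (F = -15588*1/17240 + 5984*(1/15789) = -3897/4310 + 5984/15789 = -35738693/68050590 ≈ -0.52518)
(-6976 + N)/(F + 43876) = (-6976 + 2116)/(-35738693/68050590 + 43876) = -4860/2985751948147/68050590 = -4860*68050590/2985751948147 = -330725867400/2985751948147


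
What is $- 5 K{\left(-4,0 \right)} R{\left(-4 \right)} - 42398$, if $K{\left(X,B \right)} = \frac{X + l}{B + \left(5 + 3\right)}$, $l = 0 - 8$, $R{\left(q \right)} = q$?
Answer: $-42428$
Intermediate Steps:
$l = -8$ ($l = 0 - 8 = -8$)
$K{\left(X,B \right)} = \frac{-8 + X}{8 + B}$ ($K{\left(X,B \right)} = \frac{X - 8}{B + \left(5 + 3\right)} = \frac{-8 + X}{B + 8} = \frac{-8 + X}{8 + B}$)
$- 5 K{\left(-4,0 \right)} R{\left(-4 \right)} - 42398 = - 5 \frac{-8 - 4}{8 + 0} \left(-4\right) - 42398 = - 5 \cdot \frac{1}{8} \left(-12\right) \left(-4\right) - 42398 = \left(-5\right) \left(- \frac{3}{2}\right) \left(-4\right) - 42398 = \frac{15}{2} \left(-4\right) - 42398 = -30 - 42398 = -42428$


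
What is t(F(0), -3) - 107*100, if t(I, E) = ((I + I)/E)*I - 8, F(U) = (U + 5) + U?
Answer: -32174/3 ≈ -10725.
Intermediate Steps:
F(U) = 5 + 2*U (F(U) = (5 + U) + U = 5 + 2*U)
t(I, E) = -8 + 2*I²/E (t(I, E) = ((2*I)/E)*I - 8 = (2*I/E)*I - 8 = 2*I²/E - 8 = -8 + 2*I²/E)
t(F(0), -3) - 107*100 = (-8 + 2*(5 + 2*0)²/(-3)) - 107*100 = (-8 + 2*(-⅓)*(5 + 0)²) - 10700 = (-8 + 2*(-⅓)*5²) - 10700 = (-8 + 2*(-⅓)*25) - 10700 = (-8 - 50/3) - 10700 = -74/3 - 10700 = -32174/3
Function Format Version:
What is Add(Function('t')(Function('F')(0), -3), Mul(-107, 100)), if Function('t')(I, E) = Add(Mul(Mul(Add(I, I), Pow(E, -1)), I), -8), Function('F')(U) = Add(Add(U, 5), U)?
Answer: Rational(-32174, 3) ≈ -10725.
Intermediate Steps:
Function('F')(U) = Add(5, Mul(2, U)) (Function('F')(U) = Add(Add(5, U), U) = Add(5, Mul(2, U)))
Function('t')(I, E) = Add(-8, Mul(2, Pow(E, -1), Pow(I, 2))) (Function('t')(I, E) = Add(Mul(Mul(Mul(2, I), Pow(E, -1)), I), -8) = Add(Mul(Mul(2, I, Pow(E, -1)), I), -8) = Add(Mul(2, Pow(E, -1), Pow(I, 2)), -8) = Add(-8, Mul(2, Pow(E, -1), Pow(I, 2))))
Add(Function('t')(Function('F')(0), -3), Mul(-107, 100)) = Add(Add(-8, Mul(2, Pow(-3, -1), Pow(Add(5, Mul(2, 0)), 2))), Mul(-107, 100)) = Add(Add(-8, Mul(2, Rational(-1, 3), Pow(Add(5, 0), 2))), -10700) = Add(Add(-8, Mul(2, Rational(-1, 3), Pow(5, 2))), -10700) = Add(Add(-8, Mul(2, Rational(-1, 3), 25)), -10700) = Add(Add(-8, Rational(-50, 3)), -10700) = Add(Rational(-74, 3), -10700) = Rational(-32174, 3)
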